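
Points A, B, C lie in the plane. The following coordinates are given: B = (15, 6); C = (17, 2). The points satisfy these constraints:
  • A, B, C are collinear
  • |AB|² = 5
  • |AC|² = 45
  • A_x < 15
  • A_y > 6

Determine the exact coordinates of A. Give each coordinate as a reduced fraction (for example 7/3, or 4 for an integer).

1. A_x = 14  [[A, B, C are collinear ⇒ 4x+2y-72=0] ∩ [|A−(15, 6)|²=5]]
2. A_y = 8  [[A, B, C are collinear ⇒ 4x+2y-72=0] ∩ [|A−(15, 6)|²=5]]
   so A = (14, 8)

A = (14, 8)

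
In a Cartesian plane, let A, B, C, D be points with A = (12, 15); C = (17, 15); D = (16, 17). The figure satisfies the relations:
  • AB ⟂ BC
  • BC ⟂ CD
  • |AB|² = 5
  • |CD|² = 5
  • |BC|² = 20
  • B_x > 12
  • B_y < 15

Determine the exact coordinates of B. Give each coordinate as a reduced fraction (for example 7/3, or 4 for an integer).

B = (13, 13)

1. B_x = 13  [[BC ⟂ CD ⇒ 1x-2y+13=0] ∩ [|B−(12, 15)|²=5]]
2. B_y = 13  [[BC ⟂ CD ⇒ 1x-2y+13=0] ∩ [|B−(12, 15)|²=5]]
   so B = (13, 13)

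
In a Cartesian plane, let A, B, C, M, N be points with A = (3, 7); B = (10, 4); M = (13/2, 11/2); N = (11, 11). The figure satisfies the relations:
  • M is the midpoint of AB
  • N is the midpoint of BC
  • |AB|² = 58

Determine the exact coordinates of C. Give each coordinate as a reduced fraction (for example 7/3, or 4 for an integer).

C = (12, 18)

1. C_x = 12  [C = 2·N−B = 2·(11, 11)−(10, 4)]
2. C_y = 18  [C = 2·N−B = 2·(11, 11)−(10, 4)]
   so C = (12, 18)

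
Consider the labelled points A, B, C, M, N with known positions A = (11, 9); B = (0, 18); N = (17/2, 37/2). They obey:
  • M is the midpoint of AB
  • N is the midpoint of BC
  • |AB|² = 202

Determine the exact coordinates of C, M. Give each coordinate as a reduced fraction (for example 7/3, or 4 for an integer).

1. M_x = 11/2  [2·M = A+B = (11, 9)+(0, 18)]
2. M_y = 27/2  [2·M = A+B = (11, 9)+(0, 18)]
   so M = (11/2, 27/2)
3. C_x = 17  [C = 2·N−B = 2·(17/2, 37/2)−(0, 18)]
4. C_y = 19  [C = 2·N−B = 2·(17/2, 37/2)−(0, 18)]
   so C = (17, 19)

C = (17, 19)
M = (11/2, 27/2)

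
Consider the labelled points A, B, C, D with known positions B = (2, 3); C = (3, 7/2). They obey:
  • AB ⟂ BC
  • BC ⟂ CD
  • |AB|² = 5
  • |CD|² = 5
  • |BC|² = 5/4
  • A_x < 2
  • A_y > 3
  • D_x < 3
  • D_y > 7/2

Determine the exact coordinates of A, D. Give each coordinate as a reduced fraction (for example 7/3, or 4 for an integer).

1. A_x = 1  [[AB ⟂ BC ⇒ -1x-1/2y+7/2=0] ∩ [|A−(2, 3)|²=5]]
2. A_y = 5  [[AB ⟂ BC ⇒ -1x-1/2y+7/2=0] ∩ [|A−(2, 3)|²=5]]
   so A = (1, 5)
3. D_x = 2  [[BC ⟂ CD ⇒ 1x+1/2y-19/4=0] ∩ [|D−(3, 7/2)|²=5]]
4. D_y = 11/2  [[BC ⟂ CD ⇒ 1x+1/2y-19/4=0] ∩ [|D−(3, 7/2)|²=5]]
   so D = (2, 11/2)

A = (1, 5)
D = (2, 11/2)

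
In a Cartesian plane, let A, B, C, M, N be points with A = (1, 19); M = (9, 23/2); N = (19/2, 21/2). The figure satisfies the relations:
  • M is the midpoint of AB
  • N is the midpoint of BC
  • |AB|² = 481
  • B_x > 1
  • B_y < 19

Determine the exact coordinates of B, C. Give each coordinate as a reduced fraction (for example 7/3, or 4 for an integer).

B = (17, 4)
C = (2, 17)

1. B_x = 17  [B = 2·M−A = 2·(9, 23/2)−(1, 19)]
2. B_y = 4  [B = 2·M−A = 2·(9, 23/2)−(1, 19)]
   so B = (17, 4)
3. C_x = 2  [C = 2·N−B = 2·(19/2, 21/2)−(17, 4)]
4. C_y = 17  [C = 2·N−B = 2·(19/2, 21/2)−(17, 4)]
   so C = (2, 17)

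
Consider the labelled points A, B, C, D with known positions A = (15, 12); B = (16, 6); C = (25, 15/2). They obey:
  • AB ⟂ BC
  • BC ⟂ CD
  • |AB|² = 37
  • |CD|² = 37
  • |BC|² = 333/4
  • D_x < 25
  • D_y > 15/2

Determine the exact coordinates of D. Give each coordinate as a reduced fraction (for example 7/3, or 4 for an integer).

D = (24, 27/2)

1. D_x = 24  [[BC ⟂ CD ⇒ 9x+3/2y-945/4=0] ∩ [|D−(25, 15/2)|²=37]]
2. D_y = 27/2  [[BC ⟂ CD ⇒ 9x+3/2y-945/4=0] ∩ [|D−(25, 15/2)|²=37]]
   so D = (24, 27/2)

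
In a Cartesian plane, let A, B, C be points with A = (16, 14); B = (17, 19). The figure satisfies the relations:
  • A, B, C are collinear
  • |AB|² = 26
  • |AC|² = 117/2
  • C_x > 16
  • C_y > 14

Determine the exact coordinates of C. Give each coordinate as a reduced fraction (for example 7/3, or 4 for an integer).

1. C_x = 35/2  [[A, B, C are collinear ⇒ -5x+1y+66=0] ∩ [|C−(16, 14)|²=117/2]]
2. C_y = 43/2  [[A, B, C are collinear ⇒ -5x+1y+66=0] ∩ [|C−(16, 14)|²=117/2]]
   so C = (35/2, 43/2)

C = (35/2, 43/2)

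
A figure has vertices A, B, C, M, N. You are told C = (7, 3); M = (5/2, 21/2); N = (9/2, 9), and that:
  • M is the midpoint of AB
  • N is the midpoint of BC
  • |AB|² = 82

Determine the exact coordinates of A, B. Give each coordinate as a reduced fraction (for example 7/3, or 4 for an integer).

1. B_x = 2  [B = 2·N−C = 2·(9/2, 9)−(7, 3)]
2. B_y = 15  [B = 2·N−C = 2·(9/2, 9)−(7, 3)]
   so B = (2, 15)
3. A_x = 3  [A = 2·M−B = 2·(5/2, 21/2)−(2, 15)]
4. A_y = 6  [A = 2·M−B = 2·(5/2, 21/2)−(2, 15)]
   so A = (3, 6)

A = (3, 6)
B = (2, 15)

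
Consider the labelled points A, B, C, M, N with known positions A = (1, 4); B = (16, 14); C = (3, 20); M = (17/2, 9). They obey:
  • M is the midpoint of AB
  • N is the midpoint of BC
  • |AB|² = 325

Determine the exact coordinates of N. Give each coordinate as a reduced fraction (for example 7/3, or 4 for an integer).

1. N_x = 19/2  [2·N = B+C = (16, 14)+(3, 20)]
2. N_y = 17  [2·N = B+C = (16, 14)+(3, 20)]
   so N = (19/2, 17)

N = (19/2, 17)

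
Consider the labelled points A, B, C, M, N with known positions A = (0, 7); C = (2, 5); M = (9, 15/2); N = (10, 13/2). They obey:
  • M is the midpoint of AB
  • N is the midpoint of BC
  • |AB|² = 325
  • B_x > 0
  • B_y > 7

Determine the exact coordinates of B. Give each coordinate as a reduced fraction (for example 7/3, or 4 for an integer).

1. B_x = 18  [B = 2·M−A = 2·(9, 15/2)−(0, 7)]
2. B_y = 8  [B = 2·M−A = 2·(9, 15/2)−(0, 7)]
   so B = (18, 8)

B = (18, 8)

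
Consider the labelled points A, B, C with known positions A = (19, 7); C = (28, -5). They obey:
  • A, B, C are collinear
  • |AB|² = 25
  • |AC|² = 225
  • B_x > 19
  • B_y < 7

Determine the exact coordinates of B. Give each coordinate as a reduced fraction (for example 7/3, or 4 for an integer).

B = (22, 3)

1. B_x = 22  [[A, B, C are collinear ⇒ -12x-9y+291=0] ∩ [|B−(19, 7)|²=25]]
2. B_y = 3  [[A, B, C are collinear ⇒ -12x-9y+291=0] ∩ [|B−(19, 7)|²=25]]
   so B = (22, 3)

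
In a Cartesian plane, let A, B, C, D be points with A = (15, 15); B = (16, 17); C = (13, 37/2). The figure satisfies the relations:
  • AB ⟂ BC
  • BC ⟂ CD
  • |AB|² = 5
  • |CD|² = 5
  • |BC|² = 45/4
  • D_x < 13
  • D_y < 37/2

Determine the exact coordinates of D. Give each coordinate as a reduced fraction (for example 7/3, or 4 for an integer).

1. D_x = 12  [[BC ⟂ CD ⇒ -3x+3/2y+45/4=0] ∩ [|D−(13, 37/2)|²=5]]
2. D_y = 33/2  [[BC ⟂ CD ⇒ -3x+3/2y+45/4=0] ∩ [|D−(13, 37/2)|²=5]]
   so D = (12, 33/2)

D = (12, 33/2)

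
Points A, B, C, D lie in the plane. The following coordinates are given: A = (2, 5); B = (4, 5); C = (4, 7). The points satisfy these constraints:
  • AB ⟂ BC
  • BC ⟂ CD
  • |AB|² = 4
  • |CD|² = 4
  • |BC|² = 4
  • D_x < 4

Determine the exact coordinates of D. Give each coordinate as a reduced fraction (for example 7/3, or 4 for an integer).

D = (2, 7)

1. D_x = 2  [[BC ⟂ CD ⇒ 2y-14=0] ∩ [|D−(4, 7)|²=4]]
2. D_y = 7  [[BC ⟂ CD ⇒ 2y-14=0] ∩ [|D−(4, 7)|²=4]]
   so D = (2, 7)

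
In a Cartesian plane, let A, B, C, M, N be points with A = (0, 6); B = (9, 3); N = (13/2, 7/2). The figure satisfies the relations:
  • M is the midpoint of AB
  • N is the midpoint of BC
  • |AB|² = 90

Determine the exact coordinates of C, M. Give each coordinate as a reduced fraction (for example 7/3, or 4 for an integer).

1. M_x = 9/2  [2·M = A+B = (0, 6)+(9, 3)]
2. M_y = 9/2  [2·M = A+B = (0, 6)+(9, 3)]
   so M = (9/2, 9/2)
3. C_x = 4  [C = 2·N−B = 2·(13/2, 7/2)−(9, 3)]
4. C_y = 4  [C = 2·N−B = 2·(13/2, 7/2)−(9, 3)]
   so C = (4, 4)

C = (4, 4)
M = (9/2, 9/2)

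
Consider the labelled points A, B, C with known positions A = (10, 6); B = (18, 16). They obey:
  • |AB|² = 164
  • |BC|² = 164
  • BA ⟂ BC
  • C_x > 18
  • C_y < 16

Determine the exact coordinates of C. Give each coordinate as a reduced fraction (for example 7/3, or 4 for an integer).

1. C_x = 28  [[BA ⟂ BC ⇒ -8x-10y+304=0] ∩ [|C−(18, 16)|²=164]]
2. C_y = 8  [[BA ⟂ BC ⇒ -8x-10y+304=0] ∩ [|C−(18, 16)|²=164]]
   so C = (28, 8)

C = (28, 8)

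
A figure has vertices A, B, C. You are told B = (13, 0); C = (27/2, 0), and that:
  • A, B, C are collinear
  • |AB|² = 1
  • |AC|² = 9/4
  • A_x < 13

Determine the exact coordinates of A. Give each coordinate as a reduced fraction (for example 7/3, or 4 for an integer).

1. A_x = 12  [[A, B, C are collinear ⇒ 1/2y=0] ∩ [|A−(13, 0)|²=1]]
2. A_y = 0  [[A, B, C are collinear ⇒ 1/2y=0] ∩ [|A−(13, 0)|²=1]]
   so A = (12, 0)

A = (12, 0)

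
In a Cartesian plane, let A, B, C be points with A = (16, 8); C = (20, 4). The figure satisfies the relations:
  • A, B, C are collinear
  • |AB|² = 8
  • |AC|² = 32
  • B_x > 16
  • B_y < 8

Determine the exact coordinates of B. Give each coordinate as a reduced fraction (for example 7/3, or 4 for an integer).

1. B_x = 18  [[A, B, C are collinear ⇒ -4x-4y+96=0] ∩ [|B−(16, 8)|²=8]]
2. B_y = 6  [[A, B, C are collinear ⇒ -4x-4y+96=0] ∩ [|B−(16, 8)|²=8]]
   so B = (18, 6)

B = (18, 6)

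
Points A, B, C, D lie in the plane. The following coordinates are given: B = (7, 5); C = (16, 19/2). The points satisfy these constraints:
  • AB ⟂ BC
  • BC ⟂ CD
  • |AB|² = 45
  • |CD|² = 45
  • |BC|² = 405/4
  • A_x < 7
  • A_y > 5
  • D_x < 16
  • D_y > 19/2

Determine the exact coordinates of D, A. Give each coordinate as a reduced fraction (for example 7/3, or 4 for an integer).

1. D_x = 13  [[BC ⟂ CD ⇒ 9x+9/2y-747/4=0] ∩ [|D−(16, 19/2)|²=45]]
2. D_y = 31/2  [[BC ⟂ CD ⇒ 9x+9/2y-747/4=0] ∩ [|D−(16, 19/2)|²=45]]
   so D = (13, 31/2)
3. A_x = 4  [[AB ⟂ BC ⇒ -9x-9/2y+171/2=0] ∩ [|A−(7, 5)|²=45]]
4. A_y = 11  [[AB ⟂ BC ⇒ -9x-9/2y+171/2=0] ∩ [|A−(7, 5)|²=45]]
   so A = (4, 11)

D = (13, 31/2)
A = (4, 11)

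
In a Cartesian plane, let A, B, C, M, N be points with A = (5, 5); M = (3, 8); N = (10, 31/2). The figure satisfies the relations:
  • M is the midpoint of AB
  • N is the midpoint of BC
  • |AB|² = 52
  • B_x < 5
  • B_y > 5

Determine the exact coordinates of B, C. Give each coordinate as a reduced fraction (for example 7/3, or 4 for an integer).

1. B_x = 1  [B = 2·M−A = 2·(3, 8)−(5, 5)]
2. B_y = 11  [B = 2·M−A = 2·(3, 8)−(5, 5)]
   so B = (1, 11)
3. C_x = 19  [C = 2·N−B = 2·(10, 31/2)−(1, 11)]
4. C_y = 20  [C = 2·N−B = 2·(10, 31/2)−(1, 11)]
   so C = (19, 20)

B = (1, 11)
C = (19, 20)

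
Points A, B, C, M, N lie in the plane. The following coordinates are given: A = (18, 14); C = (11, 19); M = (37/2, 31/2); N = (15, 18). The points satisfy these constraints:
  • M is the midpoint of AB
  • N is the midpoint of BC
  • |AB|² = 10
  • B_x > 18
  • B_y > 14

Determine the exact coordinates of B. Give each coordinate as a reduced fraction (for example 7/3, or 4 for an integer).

1. B_x = 19  [B = 2·M−A = 2·(37/2, 31/2)−(18, 14)]
2. B_y = 17  [B = 2·M−A = 2·(37/2, 31/2)−(18, 14)]
   so B = (19, 17)

B = (19, 17)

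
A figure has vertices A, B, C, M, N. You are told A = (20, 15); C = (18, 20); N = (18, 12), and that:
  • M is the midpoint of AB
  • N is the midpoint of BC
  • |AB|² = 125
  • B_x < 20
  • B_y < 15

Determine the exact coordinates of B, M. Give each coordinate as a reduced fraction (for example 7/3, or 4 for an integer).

B = (18, 4)
M = (19, 19/2)

1. B_x = 18  [B = 2·N−C = 2·(18, 12)−(18, 20)]
2. B_y = 4  [B = 2·N−C = 2·(18, 12)−(18, 20)]
   so B = (18, 4)
3. M_x = 19  [2·M = A+B = (20, 15)+(18, 4)]
4. M_y = 19/2  [2·M = A+B = (20, 15)+(18, 4)]
   so M = (19, 19/2)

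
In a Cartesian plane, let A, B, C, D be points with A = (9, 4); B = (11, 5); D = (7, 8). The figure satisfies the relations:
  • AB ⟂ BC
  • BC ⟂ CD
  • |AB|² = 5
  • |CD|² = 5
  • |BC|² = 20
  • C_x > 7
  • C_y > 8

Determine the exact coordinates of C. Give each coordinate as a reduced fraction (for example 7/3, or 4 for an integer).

1. C_x = 9  [[AB ⟂ BC ⇒ 2x+1y-27=0] ∩ [|C−(7, 8)|²=5]]
2. C_y = 9  [[AB ⟂ BC ⇒ 2x+1y-27=0] ∩ [|C−(7, 8)|²=5]]
   so C = (9, 9)

C = (9, 9)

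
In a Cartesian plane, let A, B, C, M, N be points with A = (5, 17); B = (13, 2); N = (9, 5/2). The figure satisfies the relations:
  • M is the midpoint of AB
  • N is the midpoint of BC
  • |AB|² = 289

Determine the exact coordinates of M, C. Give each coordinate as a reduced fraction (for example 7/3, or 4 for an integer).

M = (9, 19/2)
C = (5, 3)

1. M_x = 9  [2·M = A+B = (5, 17)+(13, 2)]
2. M_y = 19/2  [2·M = A+B = (5, 17)+(13, 2)]
   so M = (9, 19/2)
3. C_x = 5  [C = 2·N−B = 2·(9, 5/2)−(13, 2)]
4. C_y = 3  [C = 2·N−B = 2·(9, 5/2)−(13, 2)]
   so C = (5, 3)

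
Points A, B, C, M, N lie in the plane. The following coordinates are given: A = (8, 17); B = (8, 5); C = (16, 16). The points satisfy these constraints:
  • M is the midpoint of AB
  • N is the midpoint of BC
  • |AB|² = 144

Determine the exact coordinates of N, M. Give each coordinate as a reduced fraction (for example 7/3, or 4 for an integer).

1. M_x = 8  [2·M = A+B = (8, 17)+(8, 5)]
2. M_y = 11  [2·M = A+B = (8, 17)+(8, 5)]
   so M = (8, 11)
3. N_x = 12  [2·N = B+C = (8, 5)+(16, 16)]
4. N_y = 21/2  [2·N = B+C = (8, 5)+(16, 16)]
   so N = (12, 21/2)

N = (12, 21/2)
M = (8, 11)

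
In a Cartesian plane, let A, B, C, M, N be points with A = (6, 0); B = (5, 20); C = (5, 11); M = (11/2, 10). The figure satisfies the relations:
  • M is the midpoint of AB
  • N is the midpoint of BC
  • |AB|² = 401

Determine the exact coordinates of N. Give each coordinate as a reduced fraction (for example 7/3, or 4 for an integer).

1. N_x = 5  [2·N = B+C = (5, 20)+(5, 11)]
2. N_y = 31/2  [2·N = B+C = (5, 20)+(5, 11)]
   so N = (5, 31/2)

N = (5, 31/2)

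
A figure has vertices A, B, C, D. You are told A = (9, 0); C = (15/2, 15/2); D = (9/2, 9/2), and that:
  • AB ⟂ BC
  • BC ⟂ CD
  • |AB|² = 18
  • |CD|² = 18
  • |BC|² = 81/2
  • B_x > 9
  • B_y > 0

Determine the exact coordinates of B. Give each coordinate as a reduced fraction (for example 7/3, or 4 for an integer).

B = (12, 3)

1. B_x = 12  [[BC ⟂ CD ⇒ 3x+3y-45=0] ∩ [|B−(9, 0)|²=18]]
2. B_y = 3  [[BC ⟂ CD ⇒ 3x+3y-45=0] ∩ [|B−(9, 0)|²=18]]
   so B = (12, 3)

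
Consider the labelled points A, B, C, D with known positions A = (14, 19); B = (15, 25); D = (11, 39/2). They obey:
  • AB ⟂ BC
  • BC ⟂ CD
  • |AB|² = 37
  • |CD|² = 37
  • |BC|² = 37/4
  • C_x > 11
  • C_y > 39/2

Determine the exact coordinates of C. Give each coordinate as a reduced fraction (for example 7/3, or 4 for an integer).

1. C_x = 12  [[AB ⟂ BC ⇒ 1x+6y-165=0] ∩ [|C−(11, 39/2)|²=37]]
2. C_y = 51/2  [[AB ⟂ BC ⇒ 1x+6y-165=0] ∩ [|C−(11, 39/2)|²=37]]
   so C = (12, 51/2)

C = (12, 51/2)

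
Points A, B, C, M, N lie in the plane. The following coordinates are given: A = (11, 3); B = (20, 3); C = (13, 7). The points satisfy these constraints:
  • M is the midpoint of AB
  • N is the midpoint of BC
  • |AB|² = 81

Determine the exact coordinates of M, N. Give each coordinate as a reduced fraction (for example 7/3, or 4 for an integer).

M = (31/2, 3)
N = (33/2, 5)

1. M_x = 31/2  [2·M = A+B = (11, 3)+(20, 3)]
2. M_y = 3  [2·M = A+B = (11, 3)+(20, 3)]
   so M = (31/2, 3)
3. N_x = 33/2  [2·N = B+C = (20, 3)+(13, 7)]
4. N_y = 5  [2·N = B+C = (20, 3)+(13, 7)]
   so N = (33/2, 5)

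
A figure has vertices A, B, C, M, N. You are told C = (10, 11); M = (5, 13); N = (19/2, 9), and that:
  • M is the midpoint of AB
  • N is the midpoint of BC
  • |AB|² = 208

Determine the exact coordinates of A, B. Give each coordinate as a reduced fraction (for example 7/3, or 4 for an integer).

1. B_x = 9  [B = 2·N−C = 2·(19/2, 9)−(10, 11)]
2. B_y = 7  [B = 2·N−C = 2·(19/2, 9)−(10, 11)]
   so B = (9, 7)
3. A_x = 1  [A = 2·M−B = 2·(5, 13)−(9, 7)]
4. A_y = 19  [A = 2·M−B = 2·(5, 13)−(9, 7)]
   so A = (1, 19)

A = (1, 19)
B = (9, 7)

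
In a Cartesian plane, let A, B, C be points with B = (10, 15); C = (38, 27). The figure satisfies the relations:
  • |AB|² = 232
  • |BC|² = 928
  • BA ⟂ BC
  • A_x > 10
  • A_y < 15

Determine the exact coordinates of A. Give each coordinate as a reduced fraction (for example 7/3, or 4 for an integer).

1. A_x = 16  [[BA ⟂ BC ⇒ 28x+12y-460=0] ∩ [|A−(10, 15)|²=232]]
2. A_y = 1  [[BA ⟂ BC ⇒ 28x+12y-460=0] ∩ [|A−(10, 15)|²=232]]
   so A = (16, 1)

A = (16, 1)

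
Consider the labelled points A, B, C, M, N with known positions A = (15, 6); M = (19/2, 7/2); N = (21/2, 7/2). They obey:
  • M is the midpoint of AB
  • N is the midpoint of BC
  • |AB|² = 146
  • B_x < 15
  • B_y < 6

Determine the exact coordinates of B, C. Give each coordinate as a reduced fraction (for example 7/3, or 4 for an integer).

B = (4, 1)
C = (17, 6)

1. B_x = 4  [B = 2·M−A = 2·(19/2, 7/2)−(15, 6)]
2. B_y = 1  [B = 2·M−A = 2·(19/2, 7/2)−(15, 6)]
   so B = (4, 1)
3. C_x = 17  [C = 2·N−B = 2·(21/2, 7/2)−(4, 1)]
4. C_y = 6  [C = 2·N−B = 2·(21/2, 7/2)−(4, 1)]
   so C = (17, 6)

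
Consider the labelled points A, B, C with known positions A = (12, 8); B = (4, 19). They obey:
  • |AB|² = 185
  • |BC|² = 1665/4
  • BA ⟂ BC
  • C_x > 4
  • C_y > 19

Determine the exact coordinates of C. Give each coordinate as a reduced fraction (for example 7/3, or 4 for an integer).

C = (41/2, 31)

1. C_x = 41/2  [[BA ⟂ BC ⇒ 8x-11y+177=0] ∩ [|C−(4, 19)|²=1665/4]]
2. C_y = 31  [[BA ⟂ BC ⇒ 8x-11y+177=0] ∩ [|C−(4, 19)|²=1665/4]]
   so C = (41/2, 31)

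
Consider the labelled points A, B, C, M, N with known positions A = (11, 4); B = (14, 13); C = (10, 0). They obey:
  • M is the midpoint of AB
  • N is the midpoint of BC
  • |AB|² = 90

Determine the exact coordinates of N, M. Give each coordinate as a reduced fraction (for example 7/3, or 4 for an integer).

1. M_x = 25/2  [2·M = A+B = (11, 4)+(14, 13)]
2. M_y = 17/2  [2·M = A+B = (11, 4)+(14, 13)]
   so M = (25/2, 17/2)
3. N_x = 12  [2·N = B+C = (14, 13)+(10, 0)]
4. N_y = 13/2  [2·N = B+C = (14, 13)+(10, 0)]
   so N = (12, 13/2)

N = (12, 13/2)
M = (25/2, 17/2)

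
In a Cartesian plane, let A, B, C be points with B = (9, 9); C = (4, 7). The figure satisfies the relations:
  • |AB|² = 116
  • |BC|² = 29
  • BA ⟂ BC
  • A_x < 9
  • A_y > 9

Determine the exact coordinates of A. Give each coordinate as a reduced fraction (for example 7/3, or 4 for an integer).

1. A_x = 5  [[BA ⟂ BC ⇒ -5x-2y+63=0] ∩ [|A−(9, 9)|²=116]]
2. A_y = 19  [[BA ⟂ BC ⇒ -5x-2y+63=0] ∩ [|A−(9, 9)|²=116]]
   so A = (5, 19)

A = (5, 19)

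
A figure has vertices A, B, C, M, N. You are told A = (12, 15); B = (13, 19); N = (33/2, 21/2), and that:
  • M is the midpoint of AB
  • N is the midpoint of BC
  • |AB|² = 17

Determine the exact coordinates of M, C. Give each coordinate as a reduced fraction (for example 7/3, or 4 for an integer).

M = (25/2, 17)
C = (20, 2)

1. M_x = 25/2  [2·M = A+B = (12, 15)+(13, 19)]
2. M_y = 17  [2·M = A+B = (12, 15)+(13, 19)]
   so M = (25/2, 17)
3. C_x = 20  [C = 2·N−B = 2·(33/2, 21/2)−(13, 19)]
4. C_y = 2  [C = 2·N−B = 2·(33/2, 21/2)−(13, 19)]
   so C = (20, 2)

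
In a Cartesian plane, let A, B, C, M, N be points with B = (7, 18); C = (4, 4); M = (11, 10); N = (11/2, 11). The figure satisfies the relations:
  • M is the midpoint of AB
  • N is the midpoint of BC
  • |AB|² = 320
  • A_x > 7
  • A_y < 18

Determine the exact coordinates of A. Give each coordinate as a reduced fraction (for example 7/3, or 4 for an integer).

1. A_x = 15  [A = 2·M−B = 2·(11, 10)−(7, 18)]
2. A_y = 2  [A = 2·M−B = 2·(11, 10)−(7, 18)]
   so A = (15, 2)

A = (15, 2)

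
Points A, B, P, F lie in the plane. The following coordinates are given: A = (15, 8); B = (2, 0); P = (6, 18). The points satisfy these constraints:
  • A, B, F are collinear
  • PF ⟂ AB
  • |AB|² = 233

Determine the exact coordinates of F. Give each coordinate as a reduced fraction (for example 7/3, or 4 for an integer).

F = (3014/233, 1568/233)

1. F_x = 3014/233  [[A, B, F are collinear ⇒ 8x-13y-16=0] ∩ [PF ⟂ AB ⇒ -13x-8y+222=0]]
2. F_y = 1568/233  [[A, B, F are collinear ⇒ 8x-13y-16=0] ∩ [PF ⟂ AB ⇒ -13x-8y+222=0]]
   so F = (3014/233, 1568/233)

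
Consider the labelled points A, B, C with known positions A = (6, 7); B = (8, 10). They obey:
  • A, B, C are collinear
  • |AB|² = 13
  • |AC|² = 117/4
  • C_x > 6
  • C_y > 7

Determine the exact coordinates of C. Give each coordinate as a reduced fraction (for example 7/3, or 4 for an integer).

C = (9, 23/2)

1. C_x = 9  [[A, B, C are collinear ⇒ -3x+2y+4=0] ∩ [|C−(6, 7)|²=117/4]]
2. C_y = 23/2  [[A, B, C are collinear ⇒ -3x+2y+4=0] ∩ [|C−(6, 7)|²=117/4]]
   so C = (9, 23/2)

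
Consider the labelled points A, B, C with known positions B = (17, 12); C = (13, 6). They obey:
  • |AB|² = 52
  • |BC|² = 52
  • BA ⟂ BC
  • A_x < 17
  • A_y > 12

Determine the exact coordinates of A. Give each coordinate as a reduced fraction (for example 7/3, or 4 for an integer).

A = (11, 16)

1. A_x = 11  [[BA ⟂ BC ⇒ -4x-6y+140=0] ∩ [|A−(17, 12)|²=52]]
2. A_y = 16  [[BA ⟂ BC ⇒ -4x-6y+140=0] ∩ [|A−(17, 12)|²=52]]
   so A = (11, 16)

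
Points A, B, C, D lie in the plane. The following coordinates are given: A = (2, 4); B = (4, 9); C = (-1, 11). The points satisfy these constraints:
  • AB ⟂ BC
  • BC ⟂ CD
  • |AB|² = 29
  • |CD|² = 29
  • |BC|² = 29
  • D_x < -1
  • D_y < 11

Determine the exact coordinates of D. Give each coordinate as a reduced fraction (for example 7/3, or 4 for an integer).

1. D_x = -3  [[BC ⟂ CD ⇒ -5x+2y-27=0] ∩ [|D−(-1, 11)|²=29]]
2. D_y = 6  [[BC ⟂ CD ⇒ -5x+2y-27=0] ∩ [|D−(-1, 11)|²=29]]
   so D = (-3, 6)

D = (-3, 6)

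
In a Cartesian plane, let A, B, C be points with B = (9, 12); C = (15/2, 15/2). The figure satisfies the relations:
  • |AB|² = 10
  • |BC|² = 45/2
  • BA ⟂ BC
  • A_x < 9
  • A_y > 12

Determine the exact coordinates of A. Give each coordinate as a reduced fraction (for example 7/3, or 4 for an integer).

A = (6, 13)

1. A_x = 6  [[BA ⟂ BC ⇒ -3/2x-9/2y+135/2=0] ∩ [|A−(9, 12)|²=10]]
2. A_y = 13  [[BA ⟂ BC ⇒ -3/2x-9/2y+135/2=0] ∩ [|A−(9, 12)|²=10]]
   so A = (6, 13)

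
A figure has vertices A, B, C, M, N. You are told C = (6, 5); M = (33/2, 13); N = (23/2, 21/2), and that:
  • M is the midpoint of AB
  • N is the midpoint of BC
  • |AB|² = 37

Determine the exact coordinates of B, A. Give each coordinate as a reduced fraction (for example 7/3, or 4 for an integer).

1. B_x = 17  [B = 2·N−C = 2·(23/2, 21/2)−(6, 5)]
2. B_y = 16  [B = 2·N−C = 2·(23/2, 21/2)−(6, 5)]
   so B = (17, 16)
3. A_x = 16  [A = 2·M−B = 2·(33/2, 13)−(17, 16)]
4. A_y = 10  [A = 2·M−B = 2·(33/2, 13)−(17, 16)]
   so A = (16, 10)

B = (17, 16)
A = (16, 10)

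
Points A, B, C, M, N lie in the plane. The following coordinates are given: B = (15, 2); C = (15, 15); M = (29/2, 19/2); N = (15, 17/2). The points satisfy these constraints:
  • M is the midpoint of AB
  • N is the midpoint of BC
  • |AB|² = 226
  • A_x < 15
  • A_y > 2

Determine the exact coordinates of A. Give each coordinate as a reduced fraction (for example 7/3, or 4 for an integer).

A = (14, 17)

1. A_x = 14  [A = 2·M−B = 2·(29/2, 19/2)−(15, 2)]
2. A_y = 17  [A = 2·M−B = 2·(29/2, 19/2)−(15, 2)]
   so A = (14, 17)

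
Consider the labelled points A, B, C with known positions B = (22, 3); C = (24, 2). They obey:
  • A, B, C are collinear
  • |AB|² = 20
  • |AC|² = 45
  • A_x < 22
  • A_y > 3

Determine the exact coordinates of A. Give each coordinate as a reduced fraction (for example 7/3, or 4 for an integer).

A = (18, 5)

1. A_x = 18  [[A, B, C are collinear ⇒ 1x+2y-28=0] ∩ [|A−(22, 3)|²=20]]
2. A_y = 5  [[A, B, C are collinear ⇒ 1x+2y-28=0] ∩ [|A−(22, 3)|²=20]]
   so A = (18, 5)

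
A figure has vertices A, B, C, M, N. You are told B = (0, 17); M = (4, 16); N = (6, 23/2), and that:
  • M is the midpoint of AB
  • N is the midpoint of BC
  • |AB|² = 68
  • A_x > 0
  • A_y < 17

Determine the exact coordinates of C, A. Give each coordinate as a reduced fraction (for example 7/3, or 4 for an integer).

1. A_x = 8  [A = 2·M−B = 2·(4, 16)−(0, 17)]
2. A_y = 15  [A = 2·M−B = 2·(4, 16)−(0, 17)]
   so A = (8, 15)
3. C_x = 12  [C = 2·N−B = 2·(6, 23/2)−(0, 17)]
4. C_y = 6  [C = 2·N−B = 2·(6, 23/2)−(0, 17)]
   so C = (12, 6)

C = (12, 6)
A = (8, 15)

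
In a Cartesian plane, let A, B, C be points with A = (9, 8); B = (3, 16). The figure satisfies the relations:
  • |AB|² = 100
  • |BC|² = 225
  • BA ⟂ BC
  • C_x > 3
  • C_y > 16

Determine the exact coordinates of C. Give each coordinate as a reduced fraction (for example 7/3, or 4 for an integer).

1. C_x = 15  [[BA ⟂ BC ⇒ 6x-8y+110=0] ∩ [|C−(3, 16)|²=225]]
2. C_y = 25  [[BA ⟂ BC ⇒ 6x-8y+110=0] ∩ [|C−(3, 16)|²=225]]
   so C = (15, 25)

C = (15, 25)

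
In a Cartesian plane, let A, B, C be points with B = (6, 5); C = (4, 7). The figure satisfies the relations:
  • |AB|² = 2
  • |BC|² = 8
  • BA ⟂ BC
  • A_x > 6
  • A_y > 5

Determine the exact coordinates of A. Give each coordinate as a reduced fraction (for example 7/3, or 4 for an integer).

A = (7, 6)

1. A_x = 7  [[BA ⟂ BC ⇒ -2x+2y+2=0] ∩ [|A−(6, 5)|²=2]]
2. A_y = 6  [[BA ⟂ BC ⇒ -2x+2y+2=0] ∩ [|A−(6, 5)|²=2]]
   so A = (7, 6)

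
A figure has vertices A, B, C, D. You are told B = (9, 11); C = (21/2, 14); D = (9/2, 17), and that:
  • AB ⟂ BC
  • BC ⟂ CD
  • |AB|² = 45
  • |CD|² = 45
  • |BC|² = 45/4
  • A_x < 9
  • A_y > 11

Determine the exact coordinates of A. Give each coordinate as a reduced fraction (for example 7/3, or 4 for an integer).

A = (3, 14)

1. A_x = 3  [[AB ⟂ BC ⇒ -3/2x-3y+93/2=0] ∩ [|A−(9, 11)|²=45]]
2. A_y = 14  [[AB ⟂ BC ⇒ -3/2x-3y+93/2=0] ∩ [|A−(9, 11)|²=45]]
   so A = (3, 14)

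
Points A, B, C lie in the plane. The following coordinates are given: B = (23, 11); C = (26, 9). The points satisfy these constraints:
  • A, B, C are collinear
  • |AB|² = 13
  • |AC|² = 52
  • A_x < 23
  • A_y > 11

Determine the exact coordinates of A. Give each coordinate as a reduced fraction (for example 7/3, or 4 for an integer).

A = (20, 13)

1. A_x = 20  [[A, B, C are collinear ⇒ 2x+3y-79=0] ∩ [|A−(23, 11)|²=13]]
2. A_y = 13  [[A, B, C are collinear ⇒ 2x+3y-79=0] ∩ [|A−(23, 11)|²=13]]
   so A = (20, 13)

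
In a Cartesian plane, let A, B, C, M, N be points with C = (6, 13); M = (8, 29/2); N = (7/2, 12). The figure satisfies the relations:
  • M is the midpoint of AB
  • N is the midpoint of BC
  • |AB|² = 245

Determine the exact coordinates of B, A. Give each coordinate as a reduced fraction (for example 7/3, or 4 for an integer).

1. B_x = 1  [B = 2·N−C = 2·(7/2, 12)−(6, 13)]
2. B_y = 11  [B = 2·N−C = 2·(7/2, 12)−(6, 13)]
   so B = (1, 11)
3. A_x = 15  [A = 2·M−B = 2·(8, 29/2)−(1, 11)]
4. A_y = 18  [A = 2·M−B = 2·(8, 29/2)−(1, 11)]
   so A = (15, 18)

B = (1, 11)
A = (15, 18)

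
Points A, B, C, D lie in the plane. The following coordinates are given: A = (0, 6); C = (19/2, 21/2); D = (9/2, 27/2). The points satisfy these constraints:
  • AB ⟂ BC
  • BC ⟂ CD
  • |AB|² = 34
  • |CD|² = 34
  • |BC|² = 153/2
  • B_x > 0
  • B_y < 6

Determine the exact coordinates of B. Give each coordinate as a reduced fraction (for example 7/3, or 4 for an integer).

B = (5, 3)

1. B_x = 5  [[BC ⟂ CD ⇒ 5x-3y-16=0] ∩ [|B−(0, 6)|²=34]]
2. B_y = 3  [[BC ⟂ CD ⇒ 5x-3y-16=0] ∩ [|B−(0, 6)|²=34]]
   so B = (5, 3)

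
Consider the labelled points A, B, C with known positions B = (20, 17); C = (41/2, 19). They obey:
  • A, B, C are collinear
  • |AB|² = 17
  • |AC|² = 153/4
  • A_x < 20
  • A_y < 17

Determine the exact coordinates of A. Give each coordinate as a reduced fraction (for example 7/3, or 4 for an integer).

A = (19, 13)

1. A_x = 19  [[A, B, C are collinear ⇒ -2x+1/2y+63/2=0] ∩ [|A−(20, 17)|²=17]]
2. A_y = 13  [[A, B, C are collinear ⇒ -2x+1/2y+63/2=0] ∩ [|A−(20, 17)|²=17]]
   so A = (19, 13)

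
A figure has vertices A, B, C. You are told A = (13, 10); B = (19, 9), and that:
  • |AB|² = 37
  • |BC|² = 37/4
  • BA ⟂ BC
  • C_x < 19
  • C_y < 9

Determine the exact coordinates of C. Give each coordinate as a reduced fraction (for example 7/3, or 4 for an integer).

1. C_x = 37/2  [[BA ⟂ BC ⇒ -6x+1y+105=0] ∩ [|C−(19, 9)|²=37/4]]
2. C_y = 6  [[BA ⟂ BC ⇒ -6x+1y+105=0] ∩ [|C−(19, 9)|²=37/4]]
   so C = (37/2, 6)

C = (37/2, 6)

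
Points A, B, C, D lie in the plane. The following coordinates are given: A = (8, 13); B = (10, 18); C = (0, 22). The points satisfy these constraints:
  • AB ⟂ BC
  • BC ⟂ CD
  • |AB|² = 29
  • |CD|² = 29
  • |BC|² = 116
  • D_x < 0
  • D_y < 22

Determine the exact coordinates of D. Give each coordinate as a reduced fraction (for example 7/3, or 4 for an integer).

1. D_x = -2  [[BC ⟂ CD ⇒ -10x+4y-88=0] ∩ [|D−(0, 22)|²=29]]
2. D_y = 17  [[BC ⟂ CD ⇒ -10x+4y-88=0] ∩ [|D−(0, 22)|²=29]]
   so D = (-2, 17)

D = (-2, 17)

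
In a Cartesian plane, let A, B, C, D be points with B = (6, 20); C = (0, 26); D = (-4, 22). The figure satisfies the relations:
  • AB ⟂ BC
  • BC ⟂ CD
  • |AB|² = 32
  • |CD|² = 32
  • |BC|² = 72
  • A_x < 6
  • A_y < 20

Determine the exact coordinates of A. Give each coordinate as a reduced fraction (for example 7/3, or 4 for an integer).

1. A_x = 2  [[AB ⟂ BC ⇒ 6x-6y+84=0] ∩ [|A−(6, 20)|²=32]]
2. A_y = 16  [[AB ⟂ BC ⇒ 6x-6y+84=0] ∩ [|A−(6, 20)|²=32]]
   so A = (2, 16)

A = (2, 16)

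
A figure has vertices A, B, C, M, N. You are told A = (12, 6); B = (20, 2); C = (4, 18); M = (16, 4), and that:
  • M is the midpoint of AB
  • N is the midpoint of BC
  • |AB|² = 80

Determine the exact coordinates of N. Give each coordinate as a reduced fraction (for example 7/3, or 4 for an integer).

N = (12, 10)

1. N_x = 12  [2·N = B+C = (20, 2)+(4, 18)]
2. N_y = 10  [2·N = B+C = (20, 2)+(4, 18)]
   so N = (12, 10)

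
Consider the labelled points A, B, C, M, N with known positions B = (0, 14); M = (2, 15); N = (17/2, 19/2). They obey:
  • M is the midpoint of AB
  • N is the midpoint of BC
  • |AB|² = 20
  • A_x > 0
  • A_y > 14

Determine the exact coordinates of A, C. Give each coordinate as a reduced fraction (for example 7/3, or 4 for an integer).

1. A_x = 4  [A = 2·M−B = 2·(2, 15)−(0, 14)]
2. A_y = 16  [A = 2·M−B = 2·(2, 15)−(0, 14)]
   so A = (4, 16)
3. C_x = 17  [C = 2·N−B = 2·(17/2, 19/2)−(0, 14)]
4. C_y = 5  [C = 2·N−B = 2·(17/2, 19/2)−(0, 14)]
   so C = (17, 5)

A = (4, 16)
C = (17, 5)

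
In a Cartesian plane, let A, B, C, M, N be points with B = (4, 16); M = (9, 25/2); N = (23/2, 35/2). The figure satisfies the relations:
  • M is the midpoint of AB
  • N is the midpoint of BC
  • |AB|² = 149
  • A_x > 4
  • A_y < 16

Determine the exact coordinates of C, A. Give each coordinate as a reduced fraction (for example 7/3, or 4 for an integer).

C = (19, 19)
A = (14, 9)

1. A_x = 14  [A = 2·M−B = 2·(9, 25/2)−(4, 16)]
2. A_y = 9  [A = 2·M−B = 2·(9, 25/2)−(4, 16)]
   so A = (14, 9)
3. C_x = 19  [C = 2·N−B = 2·(23/2, 35/2)−(4, 16)]
4. C_y = 19  [C = 2·N−B = 2·(23/2, 35/2)−(4, 16)]
   so C = (19, 19)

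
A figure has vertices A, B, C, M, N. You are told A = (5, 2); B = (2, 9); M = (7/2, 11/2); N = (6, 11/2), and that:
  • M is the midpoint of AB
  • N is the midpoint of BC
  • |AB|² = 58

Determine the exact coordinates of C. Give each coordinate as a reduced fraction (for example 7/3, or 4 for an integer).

1. C_x = 10  [C = 2·N−B = 2·(6, 11/2)−(2, 9)]
2. C_y = 2  [C = 2·N−B = 2·(6, 11/2)−(2, 9)]
   so C = (10, 2)

C = (10, 2)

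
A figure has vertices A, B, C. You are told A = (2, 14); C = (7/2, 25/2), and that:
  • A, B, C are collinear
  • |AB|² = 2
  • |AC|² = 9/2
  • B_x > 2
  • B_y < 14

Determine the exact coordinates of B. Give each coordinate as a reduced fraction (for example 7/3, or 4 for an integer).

B = (3, 13)

1. B_x = 3  [[A, B, C are collinear ⇒ -3/2x-3/2y+24=0] ∩ [|B−(2, 14)|²=2]]
2. B_y = 13  [[A, B, C are collinear ⇒ -3/2x-3/2y+24=0] ∩ [|B−(2, 14)|²=2]]
   so B = (3, 13)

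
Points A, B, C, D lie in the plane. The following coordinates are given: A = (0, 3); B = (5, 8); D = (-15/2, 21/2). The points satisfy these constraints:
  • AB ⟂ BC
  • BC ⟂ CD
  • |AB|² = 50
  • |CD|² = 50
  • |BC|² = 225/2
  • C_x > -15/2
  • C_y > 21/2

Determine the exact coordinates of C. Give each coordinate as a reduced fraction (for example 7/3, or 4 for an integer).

C = (-5/2, 31/2)

1. C_x = -5/2  [[AB ⟂ BC ⇒ 5x+5y-65=0] ∩ [|C−(-15/2, 21/2)|²=50]]
2. C_y = 31/2  [[AB ⟂ BC ⇒ 5x+5y-65=0] ∩ [|C−(-15/2, 21/2)|²=50]]
   so C = (-5/2, 31/2)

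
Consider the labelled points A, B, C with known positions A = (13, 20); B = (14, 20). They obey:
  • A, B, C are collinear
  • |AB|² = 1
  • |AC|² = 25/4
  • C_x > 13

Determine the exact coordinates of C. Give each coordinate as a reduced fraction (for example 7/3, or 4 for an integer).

1. C_x = 31/2  [[A, B, C are collinear ⇒ 1y-20=0] ∩ [|C−(13, 20)|²=25/4]]
2. C_y = 20  [[A, B, C are collinear ⇒ 1y-20=0] ∩ [|C−(13, 20)|²=25/4]]
   so C = (31/2, 20)

C = (31/2, 20)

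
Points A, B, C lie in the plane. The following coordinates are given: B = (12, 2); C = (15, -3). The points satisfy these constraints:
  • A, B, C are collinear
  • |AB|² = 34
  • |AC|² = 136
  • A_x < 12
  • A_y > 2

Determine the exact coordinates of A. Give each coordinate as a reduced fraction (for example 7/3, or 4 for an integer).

A = (9, 7)

1. A_x = 9  [[A, B, C are collinear ⇒ 5x+3y-66=0] ∩ [|A−(12, 2)|²=34]]
2. A_y = 7  [[A, B, C are collinear ⇒ 5x+3y-66=0] ∩ [|A−(12, 2)|²=34]]
   so A = (9, 7)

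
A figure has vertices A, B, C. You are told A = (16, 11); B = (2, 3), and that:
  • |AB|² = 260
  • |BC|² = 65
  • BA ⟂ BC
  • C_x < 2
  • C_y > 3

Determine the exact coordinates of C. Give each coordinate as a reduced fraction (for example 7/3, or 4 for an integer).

1. C_x = -2  [[BA ⟂ BC ⇒ 14x+8y-52=0] ∩ [|C−(2, 3)|²=65]]
2. C_y = 10  [[BA ⟂ BC ⇒ 14x+8y-52=0] ∩ [|C−(2, 3)|²=65]]
   so C = (-2, 10)

C = (-2, 10)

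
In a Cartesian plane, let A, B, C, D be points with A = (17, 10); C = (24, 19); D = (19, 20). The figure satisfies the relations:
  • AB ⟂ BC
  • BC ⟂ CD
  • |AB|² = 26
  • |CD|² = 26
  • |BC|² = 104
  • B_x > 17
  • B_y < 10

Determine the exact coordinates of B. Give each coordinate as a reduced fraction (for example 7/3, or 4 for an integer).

B = (22, 9)

1. B_x = 22  [[BC ⟂ CD ⇒ 5x-1y-101=0] ∩ [|B−(17, 10)|²=26]]
2. B_y = 9  [[BC ⟂ CD ⇒ 5x-1y-101=0] ∩ [|B−(17, 10)|²=26]]
   so B = (22, 9)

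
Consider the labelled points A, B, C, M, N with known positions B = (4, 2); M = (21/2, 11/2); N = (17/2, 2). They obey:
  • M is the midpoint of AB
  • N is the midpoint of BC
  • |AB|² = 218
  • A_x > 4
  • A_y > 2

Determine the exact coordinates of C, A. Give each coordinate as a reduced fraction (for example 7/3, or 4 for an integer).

C = (13, 2)
A = (17, 9)

1. A_x = 17  [A = 2·M−B = 2·(21/2, 11/2)−(4, 2)]
2. A_y = 9  [A = 2·M−B = 2·(21/2, 11/2)−(4, 2)]
   so A = (17, 9)
3. C_x = 13  [C = 2·N−B = 2·(17/2, 2)−(4, 2)]
4. C_y = 2  [C = 2·N−B = 2·(17/2, 2)−(4, 2)]
   so C = (13, 2)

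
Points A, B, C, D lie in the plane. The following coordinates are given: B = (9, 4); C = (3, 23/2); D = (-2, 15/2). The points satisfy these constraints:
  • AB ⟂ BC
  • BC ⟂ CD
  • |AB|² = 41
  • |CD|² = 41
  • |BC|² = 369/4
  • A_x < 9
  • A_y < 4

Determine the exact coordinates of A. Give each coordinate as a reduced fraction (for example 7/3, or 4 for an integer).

1. A_x = 4  [[AB ⟂ BC ⇒ 6x-15/2y-24=0] ∩ [|A−(9, 4)|²=41]]
2. A_y = 0  [[AB ⟂ BC ⇒ 6x-15/2y-24=0] ∩ [|A−(9, 4)|²=41]]
   so A = (4, 0)

A = (4, 0)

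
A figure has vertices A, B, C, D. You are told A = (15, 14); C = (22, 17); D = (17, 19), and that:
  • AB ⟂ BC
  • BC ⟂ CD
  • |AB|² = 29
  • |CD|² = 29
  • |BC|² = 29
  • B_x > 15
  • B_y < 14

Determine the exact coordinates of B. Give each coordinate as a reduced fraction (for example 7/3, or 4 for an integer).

B = (20, 12)

1. B_x = 20  [[BC ⟂ CD ⇒ 5x-2y-76=0] ∩ [|B−(15, 14)|²=29]]
2. B_y = 12  [[BC ⟂ CD ⇒ 5x-2y-76=0] ∩ [|B−(15, 14)|²=29]]
   so B = (20, 12)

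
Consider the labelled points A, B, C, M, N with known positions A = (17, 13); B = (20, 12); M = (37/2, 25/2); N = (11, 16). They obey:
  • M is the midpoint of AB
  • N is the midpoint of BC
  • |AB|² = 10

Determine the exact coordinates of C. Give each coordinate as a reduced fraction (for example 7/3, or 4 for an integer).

C = (2, 20)

1. C_x = 2  [C = 2·N−B = 2·(11, 16)−(20, 12)]
2. C_y = 20  [C = 2·N−B = 2·(11, 16)−(20, 12)]
   so C = (2, 20)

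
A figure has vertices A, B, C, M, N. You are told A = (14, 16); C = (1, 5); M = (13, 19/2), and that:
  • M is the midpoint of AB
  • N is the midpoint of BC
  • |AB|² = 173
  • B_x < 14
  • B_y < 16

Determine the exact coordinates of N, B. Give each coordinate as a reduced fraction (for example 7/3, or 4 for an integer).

1. B_x = 12  [B = 2·M−A = 2·(13, 19/2)−(14, 16)]
2. B_y = 3  [B = 2·M−A = 2·(13, 19/2)−(14, 16)]
   so B = (12, 3)
3. N_x = 13/2  [2·N = B+C = (12, 3)+(1, 5)]
4. N_y = 4  [2·N = B+C = (12, 3)+(1, 5)]
   so N = (13/2, 4)

N = (13/2, 4)
B = (12, 3)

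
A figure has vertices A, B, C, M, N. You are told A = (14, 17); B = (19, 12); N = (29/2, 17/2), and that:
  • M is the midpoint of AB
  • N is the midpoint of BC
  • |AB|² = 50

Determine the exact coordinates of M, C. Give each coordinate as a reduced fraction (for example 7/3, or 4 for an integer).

M = (33/2, 29/2)
C = (10, 5)

1. M_x = 33/2  [2·M = A+B = (14, 17)+(19, 12)]
2. M_y = 29/2  [2·M = A+B = (14, 17)+(19, 12)]
   so M = (33/2, 29/2)
3. C_x = 10  [C = 2·N−B = 2·(29/2, 17/2)−(19, 12)]
4. C_y = 5  [C = 2·N−B = 2·(29/2, 17/2)−(19, 12)]
   so C = (10, 5)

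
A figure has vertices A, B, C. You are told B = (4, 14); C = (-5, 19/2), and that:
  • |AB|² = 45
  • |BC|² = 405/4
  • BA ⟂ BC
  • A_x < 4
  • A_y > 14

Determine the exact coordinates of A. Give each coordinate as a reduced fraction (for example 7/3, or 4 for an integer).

A = (1, 20)

1. A_x = 1  [[BA ⟂ BC ⇒ -9x-9/2y+99=0] ∩ [|A−(4, 14)|²=45]]
2. A_y = 20  [[BA ⟂ BC ⇒ -9x-9/2y+99=0] ∩ [|A−(4, 14)|²=45]]
   so A = (1, 20)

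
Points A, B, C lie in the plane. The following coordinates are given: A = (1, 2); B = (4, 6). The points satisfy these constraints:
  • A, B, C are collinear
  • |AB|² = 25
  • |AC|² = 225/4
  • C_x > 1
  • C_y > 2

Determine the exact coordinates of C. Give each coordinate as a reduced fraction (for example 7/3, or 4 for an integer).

1. C_x = 11/2  [[A, B, C are collinear ⇒ -4x+3y-2=0] ∩ [|C−(1, 2)|²=225/4]]
2. C_y = 8  [[A, B, C are collinear ⇒ -4x+3y-2=0] ∩ [|C−(1, 2)|²=225/4]]
   so C = (11/2, 8)

C = (11/2, 8)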